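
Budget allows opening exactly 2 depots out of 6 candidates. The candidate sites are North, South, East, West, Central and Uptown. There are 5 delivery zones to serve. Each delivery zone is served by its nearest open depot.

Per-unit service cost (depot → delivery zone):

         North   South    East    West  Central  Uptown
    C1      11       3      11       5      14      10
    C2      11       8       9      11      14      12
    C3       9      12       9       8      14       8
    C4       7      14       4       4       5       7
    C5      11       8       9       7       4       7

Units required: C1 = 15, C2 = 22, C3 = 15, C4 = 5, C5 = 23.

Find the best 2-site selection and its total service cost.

Choose South and Central; total service cost 518.

With exactly 2 open, each delivery zone uses its cheapest among the chosen.
{South, Central}: C1→South 3·15=45, C2→South 8·22=176, C3→South 12·15=180, C4→Central 5·5=25, C5→Central 4·23=92. Service cost 518.
{South, West}: service cost 522
{South, Uptown}: service cost 537
Among all 15 size-2 choices, {South, Central} is lowest.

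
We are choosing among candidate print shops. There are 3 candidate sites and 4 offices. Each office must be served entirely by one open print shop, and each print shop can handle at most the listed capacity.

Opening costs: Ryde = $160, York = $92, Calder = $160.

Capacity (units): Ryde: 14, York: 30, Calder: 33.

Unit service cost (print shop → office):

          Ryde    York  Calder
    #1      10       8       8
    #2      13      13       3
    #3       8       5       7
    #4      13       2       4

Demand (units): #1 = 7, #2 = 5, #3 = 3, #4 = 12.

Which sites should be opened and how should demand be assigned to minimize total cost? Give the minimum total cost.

Minimum total cost: 252

Open {York}: #1→York 8·7=56, #2→York 13·5=65, #3→York 5·3=15, #4→York 2·12=24.
Loads: York carries 27/30. Service 160; fixed 92; total 252.
Next best feasible plan costs 300.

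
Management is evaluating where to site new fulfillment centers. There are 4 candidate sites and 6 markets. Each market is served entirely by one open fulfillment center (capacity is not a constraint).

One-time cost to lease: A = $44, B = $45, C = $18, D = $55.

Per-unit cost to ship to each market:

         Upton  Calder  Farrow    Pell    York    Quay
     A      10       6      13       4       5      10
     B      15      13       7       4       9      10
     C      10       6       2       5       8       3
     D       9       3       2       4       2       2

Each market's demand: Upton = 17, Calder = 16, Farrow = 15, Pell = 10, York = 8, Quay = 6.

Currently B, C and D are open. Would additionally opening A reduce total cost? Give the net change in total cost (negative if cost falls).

No — net change +44 (cost rises by 44).

Current service cost with {B, C, D}: 299.
Adding A: each market re-picks its cheapest; new service cost 299, saving 0.
Extra fixed cost: 44. Net change = 44 − 0 = 44.
(Totals: 417 → 461.)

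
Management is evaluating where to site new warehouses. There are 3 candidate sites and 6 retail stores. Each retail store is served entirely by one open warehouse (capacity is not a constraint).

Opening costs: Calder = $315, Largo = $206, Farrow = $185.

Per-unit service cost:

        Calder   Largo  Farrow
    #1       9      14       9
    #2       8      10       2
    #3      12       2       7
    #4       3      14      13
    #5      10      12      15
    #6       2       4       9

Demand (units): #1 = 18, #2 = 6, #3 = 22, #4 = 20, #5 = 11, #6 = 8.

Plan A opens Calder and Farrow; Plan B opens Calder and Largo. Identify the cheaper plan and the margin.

Plan A: {Calder, Farrow}: #1→Calder 9·18=162, #2→Farrow 2·6=12, #3→Farrow 7·22=154, #4→Calder 3·20=60, #5→Calder 10·11=110, #6→Calder 2·8=16. Service 514; fixed 500; total 1014.
Plan B: {Calder, Largo}: #1→Calder 9·18=162, #2→Calder 8·6=48, #3→Largo 2·22=44, #4→Calder 3·20=60, #5→Calder 10·11=110, #6→Calder 2·8=16. Service 440; fixed 521; total 961.
Difference: |1014 − 961| = 53.

Plan B is cheaper by 53.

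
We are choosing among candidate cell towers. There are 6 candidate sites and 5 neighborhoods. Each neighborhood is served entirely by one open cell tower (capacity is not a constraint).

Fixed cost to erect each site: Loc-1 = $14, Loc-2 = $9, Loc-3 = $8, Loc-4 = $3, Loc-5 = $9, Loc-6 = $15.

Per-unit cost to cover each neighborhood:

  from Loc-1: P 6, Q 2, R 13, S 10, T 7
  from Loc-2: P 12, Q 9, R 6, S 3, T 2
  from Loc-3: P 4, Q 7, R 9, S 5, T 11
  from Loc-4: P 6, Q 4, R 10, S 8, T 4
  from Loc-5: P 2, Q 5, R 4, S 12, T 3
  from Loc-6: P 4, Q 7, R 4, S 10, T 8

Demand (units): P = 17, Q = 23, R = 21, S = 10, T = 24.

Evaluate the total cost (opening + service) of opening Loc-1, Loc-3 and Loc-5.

Each neighborhood is assigned to its cheapest site among the open ones.
{Loc-1, Loc-3, Loc-5}: P→Loc-5 2·17=34, Q→Loc-1 2·23=46, R→Loc-5 4·21=84, S→Loc-3 5·10=50, T→Loc-5 3·24=72. Service 286; fixed 31; total 317.

Total cost: 317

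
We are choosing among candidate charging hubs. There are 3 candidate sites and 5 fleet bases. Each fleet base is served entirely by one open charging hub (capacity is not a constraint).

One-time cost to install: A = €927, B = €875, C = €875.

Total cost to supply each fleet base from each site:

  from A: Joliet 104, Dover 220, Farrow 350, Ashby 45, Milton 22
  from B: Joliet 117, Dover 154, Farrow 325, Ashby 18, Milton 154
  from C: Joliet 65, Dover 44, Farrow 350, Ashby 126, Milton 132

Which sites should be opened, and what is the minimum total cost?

Open C only; minimum total cost 1592.

For any fixed open set, each fleet base goes to its cheapest open site; total = fixed + service.
{C}: Joliet→C 65, Dover→C 44, Farrow→C 350, Ashby→C 126, Milton→C 132. Service 717; fixed 875; total 1592.
{B}: Joliet→B 117, Dover→B 154, Farrow→B 325, Ashby→B 18, Milton→B 154. Service 768; fixed 875; total 1643.
{A}: Joliet→A 104, Dover→A 220, Farrow→A 350, Ashby→A 45, Milton→A 22. Service 741; fixed 927; total 1668.
{A, B, C}: Joliet→C 65, Dover→C 44, Farrow→B 325, Ashby→B 18, Milton→A 22. Service 474; fixed 2677; total 3151.
No other subset beats 1592.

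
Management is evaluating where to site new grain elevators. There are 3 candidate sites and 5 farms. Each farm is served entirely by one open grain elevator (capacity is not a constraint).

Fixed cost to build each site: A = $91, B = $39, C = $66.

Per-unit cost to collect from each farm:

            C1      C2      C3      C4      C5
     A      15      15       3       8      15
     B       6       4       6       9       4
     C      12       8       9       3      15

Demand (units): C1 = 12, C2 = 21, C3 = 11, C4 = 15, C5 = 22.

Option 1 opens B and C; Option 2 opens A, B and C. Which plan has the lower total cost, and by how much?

Option 1: {B, C}: C1→B 6·12=72, C2→B 4·21=84, C3→B 6·11=66, C4→C 3·15=45, C5→B 4·22=88. Service 355; fixed 105; total 460.
Option 2: {A, B, C}: C1→B 6·12=72, C2→B 4·21=84, C3→A 3·11=33, C4→C 3·15=45, C5→B 4·22=88. Service 322; fixed 196; total 518.
Difference: |460 − 518| = 58.

Option 1 is cheaper by 58.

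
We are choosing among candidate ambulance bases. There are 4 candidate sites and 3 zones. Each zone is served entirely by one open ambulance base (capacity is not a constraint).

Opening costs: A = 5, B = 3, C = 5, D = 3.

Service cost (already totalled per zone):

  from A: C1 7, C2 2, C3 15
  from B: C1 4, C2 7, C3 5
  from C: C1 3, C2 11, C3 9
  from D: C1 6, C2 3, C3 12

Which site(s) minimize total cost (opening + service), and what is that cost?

For any fixed open set, each zone goes to its cheapest open site; total = fixed + service.
{B, D}: C1→B 4, C2→D 3, C3→B 5. Service 12; fixed 6; total 18.
{A, B}: C1→B 4, C2→A 2, C3→B 5. Service 11; fixed 8; total 19.
{B}: service 16 + fixed 3 = 19
{A, B, C, D}: service 10 + fixed 16 = 26
(All 15 nonempty subsets were checked; B and D is lowest.)

Open B and D; minimum total cost 18.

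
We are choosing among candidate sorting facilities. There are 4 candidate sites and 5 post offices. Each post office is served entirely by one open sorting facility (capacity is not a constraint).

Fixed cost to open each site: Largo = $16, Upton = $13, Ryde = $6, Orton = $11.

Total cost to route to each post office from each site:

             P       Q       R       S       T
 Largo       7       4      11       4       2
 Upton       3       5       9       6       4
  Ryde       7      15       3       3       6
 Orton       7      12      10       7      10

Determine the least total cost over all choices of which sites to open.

For any fixed open set, each post office goes to its cheapest open site; total = fixed + service.
{Upton, Ryde}: P→Upton 3, Q→Upton 5, R→Ryde 3, S→Ryde 3, T→Upton 4. Service 18; fixed 19; total 37.
{Upton}: P→Upton 3, Q→Upton 5, R→Upton 9, S→Upton 6, T→Upton 4. Service 27; fixed 13; total 40.
{Ryde}: service 34 + fixed 6 = 40
{Largo, Upton, Ryde, Orton}: P→Upton 3, Q→Largo 4, R→Ryde 3, S→Ryde 3, T→Largo 2. Service 15; fixed 46; total 61.
No other subset beats 37.

Minimum total cost: 37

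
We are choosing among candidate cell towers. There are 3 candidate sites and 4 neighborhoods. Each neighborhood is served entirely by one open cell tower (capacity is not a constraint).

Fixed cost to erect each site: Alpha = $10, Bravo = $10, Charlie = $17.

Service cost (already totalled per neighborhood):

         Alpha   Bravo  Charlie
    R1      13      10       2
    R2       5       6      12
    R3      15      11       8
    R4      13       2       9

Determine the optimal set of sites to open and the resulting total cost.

For any fixed open set, each neighborhood goes to its cheapest open site; total = fixed + service.
{Bravo}: R1→Bravo 10, R2→Bravo 6, R3→Bravo 11, R4→Bravo 2. Service 29; fixed 10; total 39.
{Bravo, Charlie}: service 18 + fixed 27 = 45
{Alpha, Bravo}: service 28 + fixed 20 = 48
{Alpha, Bravo, Charlie}: R1→Charlie 2, R2→Alpha 5, R3→Charlie 8, R4→Bravo 2. Service 17; fixed 37; total 54.
No other subset beats 39.

Open Bravo only; minimum total cost 39.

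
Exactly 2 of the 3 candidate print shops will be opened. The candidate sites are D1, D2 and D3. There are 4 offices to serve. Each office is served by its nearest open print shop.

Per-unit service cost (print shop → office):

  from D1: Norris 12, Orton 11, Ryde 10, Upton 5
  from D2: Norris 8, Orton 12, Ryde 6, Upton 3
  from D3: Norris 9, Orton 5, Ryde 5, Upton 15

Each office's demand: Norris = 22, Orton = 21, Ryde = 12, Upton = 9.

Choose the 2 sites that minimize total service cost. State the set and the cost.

With exactly 2 open, each office uses its cheapest among the chosen.
{D2, D3}: Norris→D2 8·22=176, Orton→D3 5·21=105, Ryde→D3 5·12=60, Upton→D2 3·9=27. Service cost 368.
{D1, D3}: service cost 408
{D1, D2}: service cost 506
Among all 3 size-2 choices, {D2, D3} is lowest.

Choose D2 and D3; total service cost 368.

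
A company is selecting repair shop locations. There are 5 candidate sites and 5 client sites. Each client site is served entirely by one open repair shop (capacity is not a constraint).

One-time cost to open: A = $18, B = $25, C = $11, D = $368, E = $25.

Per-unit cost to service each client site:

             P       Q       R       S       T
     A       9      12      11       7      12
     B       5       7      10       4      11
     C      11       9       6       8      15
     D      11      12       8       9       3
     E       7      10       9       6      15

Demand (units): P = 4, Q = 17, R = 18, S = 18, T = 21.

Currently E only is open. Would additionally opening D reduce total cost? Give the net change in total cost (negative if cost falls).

Current service cost with {E}: 783.
Adding D: each client site re-picks its cheapest; new service cost 513, saving 270.
Extra fixed cost: 368. Net change = 368 − 270 = 98.
(Totals: 808 → 906.)

No — net change +98 (cost rises by 98).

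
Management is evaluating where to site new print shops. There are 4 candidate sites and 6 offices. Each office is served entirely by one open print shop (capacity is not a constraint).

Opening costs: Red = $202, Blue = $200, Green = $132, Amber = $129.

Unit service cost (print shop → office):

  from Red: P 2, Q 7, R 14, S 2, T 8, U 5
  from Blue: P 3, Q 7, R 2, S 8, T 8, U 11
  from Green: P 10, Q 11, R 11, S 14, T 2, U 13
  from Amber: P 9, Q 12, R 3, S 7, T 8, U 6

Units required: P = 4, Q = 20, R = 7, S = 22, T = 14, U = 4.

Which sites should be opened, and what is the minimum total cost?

Open Red only; minimum total cost 624.

For any fixed open set, each office goes to its cheapest open site; total = fixed + service.
{Red}: P→Red 2·4=8, Q→Red 7·20=140, R→Red 14·7=98, S→Red 2·22=44, T→Red 8·14=112, U→Red 5·4=20. Service 422; fixed 202; total 624.
{Red, Green}: P→Red 2·4=8, Q→Red 7·20=140, R→Green 11·7=77, S→Red 2·22=44, T→Green 2·14=28, U→Red 5·4=20. Service 317; fixed 334; total 651.
{Red, Amber}: P→Red 2·4=8, Q→Red 7·20=140, R→Amber 3·7=21, S→Red 2·22=44, T→Red 8·14=112, U→Red 5·4=20. Service 345; fixed 331; total 676.
{Red, Blue, Green, Amber}: P→Red 2·4=8, Q→Red 7·20=140, R→Blue 2·7=14, S→Red 2·22=44, T→Green 2·14=28, U→Red 5·4=20. Service 254; fixed 663; total 917.
No other subset beats 624.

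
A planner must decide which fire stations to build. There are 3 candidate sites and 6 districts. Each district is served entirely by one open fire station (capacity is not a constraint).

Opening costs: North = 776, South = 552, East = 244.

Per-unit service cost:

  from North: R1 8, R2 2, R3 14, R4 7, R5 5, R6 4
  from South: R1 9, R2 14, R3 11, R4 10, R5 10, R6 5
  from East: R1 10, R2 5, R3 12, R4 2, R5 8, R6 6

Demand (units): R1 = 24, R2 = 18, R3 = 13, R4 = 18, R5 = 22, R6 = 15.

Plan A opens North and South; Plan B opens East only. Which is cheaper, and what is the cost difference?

Plan A: {North, South}: R1→North 8·24=192, R2→North 2·18=36, R3→South 11·13=143, R4→North 7·18=126, R5→North 5·22=110, R6→North 4·15=60. Service 667; fixed 1328; total 1995.
Plan B: {East}: R1→East 10·24=240, R2→East 5·18=90, R3→East 12·13=156, R4→East 2·18=36, R5→East 8·22=176, R6→East 6·15=90. Service 788; fixed 244; total 1032.
Difference: |1995 − 1032| = 963.

Plan B is cheaper by 963.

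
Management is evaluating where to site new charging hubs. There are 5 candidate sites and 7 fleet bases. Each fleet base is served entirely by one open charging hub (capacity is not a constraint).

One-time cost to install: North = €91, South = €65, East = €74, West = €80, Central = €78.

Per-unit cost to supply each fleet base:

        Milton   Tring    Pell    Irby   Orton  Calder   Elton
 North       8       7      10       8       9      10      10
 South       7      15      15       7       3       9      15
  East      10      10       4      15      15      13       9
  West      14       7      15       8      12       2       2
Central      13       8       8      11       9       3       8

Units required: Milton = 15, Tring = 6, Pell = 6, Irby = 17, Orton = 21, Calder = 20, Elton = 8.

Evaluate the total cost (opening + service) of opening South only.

Each fleet base is assigned to its cheapest site among the open ones.
{South}: Milton→South 7·15=105, Tring→South 15·6=90, Pell→South 15·6=90, Irby→South 7·17=119, Orton→South 3·21=63, Calder→South 9·20=180, Elton→South 15·8=120. Service 767; fixed 65; total 832.

Total cost: 832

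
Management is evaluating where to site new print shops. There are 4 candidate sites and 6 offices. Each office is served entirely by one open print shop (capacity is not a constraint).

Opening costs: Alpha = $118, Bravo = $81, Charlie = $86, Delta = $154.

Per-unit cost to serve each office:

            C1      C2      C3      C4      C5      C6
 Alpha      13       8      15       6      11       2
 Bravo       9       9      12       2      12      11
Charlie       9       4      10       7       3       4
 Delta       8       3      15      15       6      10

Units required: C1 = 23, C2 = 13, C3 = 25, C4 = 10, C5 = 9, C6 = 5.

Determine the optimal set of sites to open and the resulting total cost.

For any fixed open set, each office goes to its cheapest open site; total = fixed + service.
{Charlie}: C1→Charlie 9·23=207, C2→Charlie 4·13=52, C3→Charlie 10·25=250, C4→Charlie 7·10=70, C5→Charlie 3·9=27, C6→Charlie 4·5=20. Service 626; fixed 86; total 712.
{Bravo, Charlie}: service 576 + fixed 167 = 743
{Alpha, Charlie}: service 606 + fixed 204 = 810
{Alpha, Bravo, Charlie, Delta}: service 530 + fixed 439 = 969
No other subset beats 712.

Open Charlie only; minimum total cost 712.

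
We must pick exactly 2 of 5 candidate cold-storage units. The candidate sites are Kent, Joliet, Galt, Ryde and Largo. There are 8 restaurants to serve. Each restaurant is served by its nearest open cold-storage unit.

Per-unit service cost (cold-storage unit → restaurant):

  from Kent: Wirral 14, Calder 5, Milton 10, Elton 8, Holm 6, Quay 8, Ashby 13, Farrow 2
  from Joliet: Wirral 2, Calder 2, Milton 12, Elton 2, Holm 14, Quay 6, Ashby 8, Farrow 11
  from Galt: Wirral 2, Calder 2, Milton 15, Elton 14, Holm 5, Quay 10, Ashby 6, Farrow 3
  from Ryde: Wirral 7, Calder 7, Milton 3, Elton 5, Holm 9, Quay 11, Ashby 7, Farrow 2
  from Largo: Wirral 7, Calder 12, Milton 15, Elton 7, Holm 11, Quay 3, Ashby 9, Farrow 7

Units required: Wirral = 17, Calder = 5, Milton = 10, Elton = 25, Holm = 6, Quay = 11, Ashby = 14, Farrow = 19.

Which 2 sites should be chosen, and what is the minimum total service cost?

Choose Joliet and Ryde; total service cost 380.

With exactly 2 open, each restaurant uses its cheapest among the chosen.
{Joliet, Ryde}: Wirral→Joliet 2·17=34, Calder→Joliet 2·5=10, Milton→Ryde 3·10=30, Elton→Joliet 2·25=50, Holm→Ryde 9·6=54, Quay→Joliet 6·11=66, Ashby→Ryde 7·14=98, Farrow→Ryde 2·19=38. Service cost 380.
{Kent, Joliet}: service cost 446
{Joliet, Galt}: service cost 451
Among all 10 size-2 choices, {Joliet, Ryde} is lowest.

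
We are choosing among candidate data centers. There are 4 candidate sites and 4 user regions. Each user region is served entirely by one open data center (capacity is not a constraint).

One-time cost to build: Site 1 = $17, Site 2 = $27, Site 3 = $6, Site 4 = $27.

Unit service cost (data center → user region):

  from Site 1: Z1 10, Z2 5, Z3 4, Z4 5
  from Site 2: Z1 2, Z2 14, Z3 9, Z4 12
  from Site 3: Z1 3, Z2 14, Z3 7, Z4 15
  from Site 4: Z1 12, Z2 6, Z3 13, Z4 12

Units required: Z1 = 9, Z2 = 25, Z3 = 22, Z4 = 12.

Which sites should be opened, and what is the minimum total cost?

For any fixed open set, each user region goes to its cheapest open site; total = fixed + service.
{Site 1, Site 3}: Z1→Site 3 3·9=27, Z2→Site 1 5·25=125, Z3→Site 1 4·22=88, Z4→Site 1 5·12=60. Service 300; fixed 23; total 323.
{Site 1, Site 2}: service 291 + fixed 44 = 335
{Site 1, Site 2, Site 3}: service 291 + fixed 50 = 341
{Site 1, Site 2, Site 3, Site 4}: Z1→Site 2 2·9=18, Z2→Site 1 5·25=125, Z3→Site 1 4·22=88, Z4→Site 1 5·12=60. Service 291; fixed 77; total 368.
No other subset beats 323.

Open Site 1 and Site 3; minimum total cost 323.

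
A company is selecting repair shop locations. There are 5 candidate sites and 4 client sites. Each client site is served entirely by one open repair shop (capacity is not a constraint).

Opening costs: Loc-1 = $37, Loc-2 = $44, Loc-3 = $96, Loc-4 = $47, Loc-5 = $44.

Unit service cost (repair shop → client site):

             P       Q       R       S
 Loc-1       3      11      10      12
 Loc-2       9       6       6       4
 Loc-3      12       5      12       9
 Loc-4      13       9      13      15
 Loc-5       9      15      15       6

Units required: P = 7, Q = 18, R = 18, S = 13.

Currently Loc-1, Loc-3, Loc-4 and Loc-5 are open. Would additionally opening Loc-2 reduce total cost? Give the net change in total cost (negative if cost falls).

Current service cost with {Loc-1, Loc-3, Loc-4, Loc-5}: 369.
Adding Loc-2: each client site re-picks its cheapest; new service cost 271, saving 98.
Extra fixed cost: 44. Net change = 44 − 98 = -54.
(Totals: 593 → 539.)

Yes — net change −54 (cost falls by 54).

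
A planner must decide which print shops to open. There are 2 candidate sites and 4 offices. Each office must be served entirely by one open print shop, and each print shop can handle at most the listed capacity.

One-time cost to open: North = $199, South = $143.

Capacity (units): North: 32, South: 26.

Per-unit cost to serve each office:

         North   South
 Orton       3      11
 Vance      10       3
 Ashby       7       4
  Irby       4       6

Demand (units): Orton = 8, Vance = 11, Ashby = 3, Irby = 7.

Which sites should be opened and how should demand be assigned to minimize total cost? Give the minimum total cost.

Minimum total cost: 382

Open {North}: Orton→North 3·8=24, Vance→North 10·11=110, Ashby→North 7·3=21, Irby→North 4·7=28.
Loads: North carries 29/32. Service 183; fixed 199; total 382.
Next best feasible plan costs 439.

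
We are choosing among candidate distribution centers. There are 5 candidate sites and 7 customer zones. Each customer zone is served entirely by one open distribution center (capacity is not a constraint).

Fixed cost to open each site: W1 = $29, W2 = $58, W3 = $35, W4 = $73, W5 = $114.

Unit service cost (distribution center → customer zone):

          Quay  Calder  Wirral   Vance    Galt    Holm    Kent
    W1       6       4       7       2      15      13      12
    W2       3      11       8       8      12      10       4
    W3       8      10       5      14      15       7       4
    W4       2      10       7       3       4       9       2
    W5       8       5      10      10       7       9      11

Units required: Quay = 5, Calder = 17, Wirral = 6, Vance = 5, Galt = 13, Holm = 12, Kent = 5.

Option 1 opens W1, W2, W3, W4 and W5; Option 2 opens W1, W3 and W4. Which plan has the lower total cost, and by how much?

Option 2 is cheaper by 172.

Option 1: {W1, W2, W3, W4, W5}: Quay→W4 2·5=10, Calder→W1 4·17=68, Wirral→W3 5·6=30, Vance→W1 2·5=10, Galt→W4 4·13=52, Holm→W3 7·12=84, Kent→W4 2·5=10. Service 264; fixed 309; total 573.
Option 2: {W1, W3, W4}: Quay→W4 2·5=10, Calder→W1 4·17=68, Wirral→W3 5·6=30, Vance→W1 2·5=10, Galt→W4 4·13=52, Holm→W3 7·12=84, Kent→W4 2·5=10. Service 264; fixed 137; total 401.
Difference: |573 − 401| = 172.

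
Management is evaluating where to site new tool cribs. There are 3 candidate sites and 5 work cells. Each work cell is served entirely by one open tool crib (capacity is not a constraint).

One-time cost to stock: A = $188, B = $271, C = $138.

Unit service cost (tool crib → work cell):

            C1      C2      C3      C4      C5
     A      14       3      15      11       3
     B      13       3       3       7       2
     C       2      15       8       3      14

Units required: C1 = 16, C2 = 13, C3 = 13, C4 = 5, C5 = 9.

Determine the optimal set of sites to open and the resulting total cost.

For any fixed open set, each work cell goes to its cheapest open site; total = fixed + service.
{A, C}: C1→C 2·16=32, C2→A 3·13=39, C3→C 8·13=104, C4→C 3·5=15, C5→A 3·9=27. Service 217; fixed 326; total 543.
{B, C}: service 143 + fixed 409 = 552
{B}: C1→B 13·16=208, C2→B 3·13=39, C3→B 3·13=39, C4→B 7·5=35, C5→B 2·9=18. Service 339; fixed 271; total 610.
{A, B, C}: service 143 + fixed 597 = 740
No other subset beats 543.

Open A and C; minimum total cost 543.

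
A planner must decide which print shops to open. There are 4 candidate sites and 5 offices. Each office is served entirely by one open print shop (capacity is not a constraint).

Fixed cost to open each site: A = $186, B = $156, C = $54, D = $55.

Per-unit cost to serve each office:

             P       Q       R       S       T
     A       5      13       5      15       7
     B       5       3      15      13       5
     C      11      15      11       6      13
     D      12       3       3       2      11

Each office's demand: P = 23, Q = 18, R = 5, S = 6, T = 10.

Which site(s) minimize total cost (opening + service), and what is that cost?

For any fixed open set, each office goes to its cheapest open site; total = fixed + service.
{B, D}: P→B 5·23=115, Q→B 3·18=54, R→D 3·5=15, S→D 2·6=12, T→B 5·10=50. Service 246; fixed 211; total 457.
{A, D}: P→A 5·23=115, Q→D 3·18=54, R→D 3·5=15, S→D 2·6=12, T→A 7·10=70. Service 266; fixed 241; total 507.
{B, C, D}: service 246 + fixed 265 = 511
{A, B, C, D}: service 246 + fixed 451 = 697
No other subset beats 457.

Open B and D; minimum total cost 457.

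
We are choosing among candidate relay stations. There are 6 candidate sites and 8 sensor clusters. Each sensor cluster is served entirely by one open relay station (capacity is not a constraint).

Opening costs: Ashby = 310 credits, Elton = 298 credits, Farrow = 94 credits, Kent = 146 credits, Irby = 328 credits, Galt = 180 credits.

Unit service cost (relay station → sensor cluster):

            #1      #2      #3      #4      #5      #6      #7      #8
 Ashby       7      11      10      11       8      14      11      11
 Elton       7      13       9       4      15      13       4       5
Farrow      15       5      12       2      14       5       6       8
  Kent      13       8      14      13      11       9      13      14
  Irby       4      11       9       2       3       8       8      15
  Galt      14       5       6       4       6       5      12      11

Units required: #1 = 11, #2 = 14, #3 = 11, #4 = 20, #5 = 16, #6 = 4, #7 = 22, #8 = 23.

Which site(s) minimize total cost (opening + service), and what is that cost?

Open Farrow and Galt; minimum total cost 1036.

For any fixed open set, each sensor cluster goes to its cheapest open site; total = fixed + service.
{Farrow, Galt}: #1→Galt 14·11=154, #2→Farrow 5·14=70, #3→Galt 6·11=66, #4→Farrow 2·20=40, #5→Galt 6·16=96, #6→Farrow 5·4=20, #7→Farrow 6·22=132, #8→Farrow 8·23=184. Service 762; fixed 274; total 1036.
{Farrow, Irby}: #1→Irby 4·11=44, #2→Farrow 5·14=70, #3→Irby 9·11=99, #4→Farrow 2·20=40, #5→Irby 3·16=48, #6→Farrow 5·4=20, #7→Farrow 6·22=132, #8→Farrow 8·23=184. Service 637; fixed 422; total 1059.
{Farrow}: service 967 + fixed 94 = 1061
{Ashby, Elton, Farrow, Kent, Irby, Galt}: service 491 + fixed 1356 = 1847
No other subset beats 1036.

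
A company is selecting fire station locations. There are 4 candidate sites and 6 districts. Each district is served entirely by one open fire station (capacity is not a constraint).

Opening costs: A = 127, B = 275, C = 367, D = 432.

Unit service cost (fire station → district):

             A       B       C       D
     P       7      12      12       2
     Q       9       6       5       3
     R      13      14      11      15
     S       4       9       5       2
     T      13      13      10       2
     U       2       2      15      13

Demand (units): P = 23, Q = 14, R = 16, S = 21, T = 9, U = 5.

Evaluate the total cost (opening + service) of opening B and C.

Each district is assigned to its cheapest site among the open ones.
{B, C}: P→B 12·23=276, Q→C 5·14=70, R→C 11·16=176, S→C 5·21=105, T→C 10·9=90, U→B 2·5=10. Service 727; fixed 642; total 1369.

Total cost: 1369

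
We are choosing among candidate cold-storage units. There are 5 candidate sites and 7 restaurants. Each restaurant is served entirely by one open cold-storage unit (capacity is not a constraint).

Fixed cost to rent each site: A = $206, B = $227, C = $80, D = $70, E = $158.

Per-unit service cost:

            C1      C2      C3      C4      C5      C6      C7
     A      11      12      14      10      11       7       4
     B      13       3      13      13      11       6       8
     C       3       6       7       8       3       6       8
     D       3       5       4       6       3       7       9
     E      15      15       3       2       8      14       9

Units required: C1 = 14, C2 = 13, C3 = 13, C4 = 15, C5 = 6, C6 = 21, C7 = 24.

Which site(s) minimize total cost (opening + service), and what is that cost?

Open D only; minimum total cost 700.

For any fixed open set, each restaurant goes to its cheapest open site; total = fixed + service.
{D}: C1→D 3·14=42, C2→D 5·13=65, C3→D 4·13=52, C4→D 6·15=90, C5→D 3·6=18, C6→D 7·21=147, C7→D 9·24=216. Service 630; fixed 70; total 700.
{C, D}: C1→C 3·14=42, C2→D 5·13=65, C3→D 4·13=52, C4→D 6·15=90, C5→C 3·6=18, C6→C 6·21=126, C7→C 8·24=192. Service 585; fixed 150; total 735.
{C}: C1→C 3·14=42, C2→C 6·13=78, C3→C 7·13=91, C4→C 8·15=120, C5→C 3·6=18, C6→C 6·21=126, C7→C 8·24=192. Service 667; fixed 80; total 747.
{A, B, C, D, E}: service 390 + fixed 741 = 1131
No other subset beats 700.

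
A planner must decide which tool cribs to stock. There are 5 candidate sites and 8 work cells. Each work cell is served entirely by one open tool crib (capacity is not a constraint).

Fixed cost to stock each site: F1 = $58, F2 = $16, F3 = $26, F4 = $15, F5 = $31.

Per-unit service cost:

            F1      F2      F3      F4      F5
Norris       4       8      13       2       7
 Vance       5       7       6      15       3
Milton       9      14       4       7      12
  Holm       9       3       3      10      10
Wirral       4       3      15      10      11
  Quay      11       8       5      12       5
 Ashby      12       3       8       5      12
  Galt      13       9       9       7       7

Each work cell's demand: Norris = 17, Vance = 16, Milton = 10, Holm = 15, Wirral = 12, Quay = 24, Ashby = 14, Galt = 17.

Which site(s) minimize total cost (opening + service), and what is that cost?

Open F2, F3, F4 and F5; minimum total cost 572.

For any fixed open set, each work cell goes to its cheapest open site; total = fixed + service.
{F2, F3, F4, F5}: Norris→F4 2·17=34, Vance→F5 3·16=48, Milton→F3 4·10=40, Holm→F2 3·15=45, Wirral→F2 3·12=36, Quay→F3 5·24=120, Ashby→F2 3·14=42, Galt→F4 7·17=119. Service 484; fixed 88; total 572.
{F2, F4, F5}: service 514 + fixed 62 = 576
{F2, F3, F4}: service 532 + fixed 57 = 589
{F1, F2, F3, F4, F5}: Norris→F4 2·17=34, Vance→F5 3·16=48, Milton→F3 4·10=40, Holm→F2 3·15=45, Wirral→F2 3·12=36, Quay→F3 5·24=120, Ashby→F2 3·14=42, Galt→F4 7·17=119. Service 484; fixed 146; total 630.
No other subset beats 572.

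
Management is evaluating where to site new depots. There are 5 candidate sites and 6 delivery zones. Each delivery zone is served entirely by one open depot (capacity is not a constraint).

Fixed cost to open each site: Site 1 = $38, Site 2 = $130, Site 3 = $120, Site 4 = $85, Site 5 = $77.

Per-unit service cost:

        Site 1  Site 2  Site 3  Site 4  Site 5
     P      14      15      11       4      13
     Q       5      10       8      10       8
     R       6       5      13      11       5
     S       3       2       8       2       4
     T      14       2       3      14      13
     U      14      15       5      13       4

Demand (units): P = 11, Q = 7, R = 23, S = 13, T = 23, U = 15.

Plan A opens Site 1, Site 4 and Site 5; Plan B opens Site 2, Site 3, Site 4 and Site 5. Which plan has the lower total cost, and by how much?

Plan B is cheaper by 20.

Plan A: {Site 1, Site 4, Site 5}: P→Site 4 4·11=44, Q→Site 1 5·7=35, R→Site 5 5·23=115, S→Site 4 2·13=26, T→Site 5 13·23=299, U→Site 5 4·15=60. Service 579; fixed 200; total 779.
Plan B: {Site 2, Site 3, Site 4, Site 5}: P→Site 4 4·11=44, Q→Site 3 8·7=56, R→Site 2 5·23=115, S→Site 2 2·13=26, T→Site 2 2·23=46, U→Site 5 4·15=60. Service 347; fixed 412; total 759.
Difference: |779 − 759| = 20.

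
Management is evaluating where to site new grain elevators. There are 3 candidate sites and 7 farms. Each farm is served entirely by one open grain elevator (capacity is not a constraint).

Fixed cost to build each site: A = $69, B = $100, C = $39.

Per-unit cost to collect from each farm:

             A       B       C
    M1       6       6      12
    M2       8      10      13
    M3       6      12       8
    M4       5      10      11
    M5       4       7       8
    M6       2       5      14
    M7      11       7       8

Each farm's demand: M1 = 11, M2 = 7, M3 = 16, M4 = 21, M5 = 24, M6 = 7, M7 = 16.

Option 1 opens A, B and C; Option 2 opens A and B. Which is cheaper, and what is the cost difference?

Option 2 is cheaper by 39.

Option 1: {A, B, C}: M1→A 6·11=66, M2→A 8·7=56, M3→A 6·16=96, M4→A 5·21=105, M5→A 4·24=96, M6→A 2·7=14, M7→B 7·16=112. Service 545; fixed 208; total 753.
Option 2: {A, B}: M1→A 6·11=66, M2→A 8·7=56, M3→A 6·16=96, M4→A 5·21=105, M5→A 4·24=96, M6→A 2·7=14, M7→B 7·16=112. Service 545; fixed 169; total 714.
Difference: |753 − 714| = 39.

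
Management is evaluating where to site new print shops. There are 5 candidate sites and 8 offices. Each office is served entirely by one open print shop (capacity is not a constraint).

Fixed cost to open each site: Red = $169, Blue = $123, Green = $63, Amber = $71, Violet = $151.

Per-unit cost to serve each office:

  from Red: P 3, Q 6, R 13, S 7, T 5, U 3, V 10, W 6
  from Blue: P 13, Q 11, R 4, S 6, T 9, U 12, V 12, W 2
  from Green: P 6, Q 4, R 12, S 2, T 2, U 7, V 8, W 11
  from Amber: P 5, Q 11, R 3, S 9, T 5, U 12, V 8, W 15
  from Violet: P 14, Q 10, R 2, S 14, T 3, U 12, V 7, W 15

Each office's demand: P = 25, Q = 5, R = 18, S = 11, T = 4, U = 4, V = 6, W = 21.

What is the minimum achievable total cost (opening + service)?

For any fixed open set, each office goes to its cheapest open site; total = fixed + service.
{Blue, Green}: P→Green 6·25=150, Q→Green 4·5=20, R→Blue 4·18=72, S→Green 2·11=22, T→Green 2·4=8, U→Green 7·4=28, V→Green 8·6=48, W→Blue 2·21=42. Service 390; fixed 186; total 576.
{Blue, Green, Amber}: service 347 + fixed 257 = 604
{Blue, Amber}: service 458 + fixed 194 = 652
{Red, Blue, Green, Amber, Violet}: service 257 + fixed 577 = 834
No other subset beats 576.

Minimum total cost: 576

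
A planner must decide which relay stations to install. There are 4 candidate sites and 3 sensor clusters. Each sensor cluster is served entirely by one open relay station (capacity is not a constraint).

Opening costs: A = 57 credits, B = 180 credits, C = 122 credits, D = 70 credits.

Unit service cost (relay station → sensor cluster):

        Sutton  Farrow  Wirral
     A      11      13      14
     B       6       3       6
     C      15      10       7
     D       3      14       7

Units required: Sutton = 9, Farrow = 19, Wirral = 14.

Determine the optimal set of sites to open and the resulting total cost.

Open B only; minimum total cost 375.

For any fixed open set, each sensor cluster goes to its cheapest open site; total = fixed + service.
{B}: Sutton→B 6·9=54, Farrow→B 3·19=57, Wirral→B 6·14=84. Service 195; fixed 180; total 375.
{B, D}: service 168 + fixed 250 = 418
{A, B}: service 195 + fixed 237 = 432
{A, B, C, D}: service 168 + fixed 429 = 597
(All 15 nonempty subsets were checked; B only is lowest.)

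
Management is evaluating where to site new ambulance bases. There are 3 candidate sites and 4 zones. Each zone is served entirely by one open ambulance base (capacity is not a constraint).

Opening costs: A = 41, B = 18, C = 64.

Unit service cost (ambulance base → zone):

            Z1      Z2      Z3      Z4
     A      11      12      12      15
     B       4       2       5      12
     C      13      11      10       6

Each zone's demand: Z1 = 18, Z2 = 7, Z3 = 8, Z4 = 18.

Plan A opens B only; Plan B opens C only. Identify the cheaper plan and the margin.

Plan A: {B}: Z1→B 4·18=72, Z2→B 2·7=14, Z3→B 5·8=40, Z4→B 12·18=216. Service 342; fixed 18; total 360.
Plan B: {C}: Z1→C 13·18=234, Z2→C 11·7=77, Z3→C 10·8=80, Z4→C 6·18=108. Service 499; fixed 64; total 563.
Difference: |360 − 563| = 203.

Plan A is cheaper by 203.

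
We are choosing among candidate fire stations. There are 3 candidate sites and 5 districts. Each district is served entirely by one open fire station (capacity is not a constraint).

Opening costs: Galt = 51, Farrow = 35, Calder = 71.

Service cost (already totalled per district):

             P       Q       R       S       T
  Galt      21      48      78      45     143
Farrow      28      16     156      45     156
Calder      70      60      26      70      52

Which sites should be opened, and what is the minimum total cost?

Open Farrow and Calder; minimum total cost 273.

For any fixed open set, each district goes to its cheapest open site; total = fixed + service.
{Farrow, Calder}: P→Farrow 28, Q→Farrow 16, R→Calder 26, S→Farrow 45, T→Calder 52. Service 167; fixed 106; total 273.
{Galt, Calder}: P→Galt 21, Q→Galt 48, R→Calder 26, S→Galt 45, T→Calder 52. Service 192; fixed 122; total 314.
{Galt, Farrow, Calder}: service 160 + fixed 157 = 317
{Farrow}: service 401 + fixed 35 = 436
(All 7 nonempty subsets were checked; Farrow and Calder is lowest.)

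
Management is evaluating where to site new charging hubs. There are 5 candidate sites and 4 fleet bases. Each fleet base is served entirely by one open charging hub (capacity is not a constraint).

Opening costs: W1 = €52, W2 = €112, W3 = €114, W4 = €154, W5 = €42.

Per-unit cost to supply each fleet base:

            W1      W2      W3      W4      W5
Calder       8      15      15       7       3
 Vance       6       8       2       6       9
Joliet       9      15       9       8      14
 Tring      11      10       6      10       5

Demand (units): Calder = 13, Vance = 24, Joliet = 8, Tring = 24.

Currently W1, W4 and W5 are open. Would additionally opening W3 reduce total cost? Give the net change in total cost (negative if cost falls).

No — net change +18 (cost rises by 18).

Current service cost with {W1, W4, W5}: 367.
Adding W3: each fleet base re-picks its cheapest; new service cost 271, saving 96.
Extra fixed cost: 114. Net change = 114 − 96 = 18.
(Totals: 615 → 633.)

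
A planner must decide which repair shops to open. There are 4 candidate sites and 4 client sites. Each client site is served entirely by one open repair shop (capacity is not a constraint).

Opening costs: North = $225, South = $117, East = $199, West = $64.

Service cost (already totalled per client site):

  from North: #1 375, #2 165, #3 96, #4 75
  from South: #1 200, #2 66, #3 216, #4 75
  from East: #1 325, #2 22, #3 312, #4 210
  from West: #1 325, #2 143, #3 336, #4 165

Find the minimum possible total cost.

For any fixed open set, each client site goes to its cheapest open site; total = fixed + service.
{South}: #1→South 200, #2→South 66, #3→South 216, #4→South 75. Service 557; fixed 117; total 674.
{South, West}: #1→South 200, #2→South 66, #3→South 216, #4→South 75. Service 557; fixed 181; total 738.
{North, South}: service 437 + fixed 342 = 779
{North, South, East, West}: service 393 + fixed 605 = 998
No other subset beats 674.

Minimum total cost: 674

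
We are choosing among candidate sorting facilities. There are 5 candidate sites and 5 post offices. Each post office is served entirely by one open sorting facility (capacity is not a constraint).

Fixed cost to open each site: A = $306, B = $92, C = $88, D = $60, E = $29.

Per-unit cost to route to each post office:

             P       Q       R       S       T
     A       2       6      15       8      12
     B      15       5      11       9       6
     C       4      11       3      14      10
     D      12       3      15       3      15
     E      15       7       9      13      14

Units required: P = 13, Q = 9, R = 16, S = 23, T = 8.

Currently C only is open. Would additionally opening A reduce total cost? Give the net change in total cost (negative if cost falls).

No — net change +97 (cost rises by 97).

Current service cost with {C}: 601.
Adding A: each post office re-picks its cheapest; new service cost 392, saving 209.
Extra fixed cost: 306. Net change = 306 − 209 = 97.
(Totals: 689 → 786.)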